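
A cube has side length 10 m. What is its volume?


Shape: cube
Side s = 10 m
Formula: V = s^3
V = 10 * 10 * 10
V = 100 * 10
V = 1000
1000 m^3


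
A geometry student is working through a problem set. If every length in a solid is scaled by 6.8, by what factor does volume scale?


Linear scale factor k = 6.8
Rule: under a linear scaling by k, volumes scale by k^3.
k^3 = 6.8 * 6.8 * 6.8
k^3 = 46.24 * 6.8
k^3 = 314.432
Volume scales by a factor of 314.432.
314.432 (dimensionless)


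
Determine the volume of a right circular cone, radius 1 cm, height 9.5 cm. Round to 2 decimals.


Shape: cone
Radius r = 1 cm, Height h = 9.5 cm
Formula: V = (1/3) * pi * r^2 * h
r^2 = 1
pi * r^2 * h = pi * 1 * 9.5 = 9.5 * pi
V = 9.5 * pi / 3
V = 9.95
9.95 cm^3


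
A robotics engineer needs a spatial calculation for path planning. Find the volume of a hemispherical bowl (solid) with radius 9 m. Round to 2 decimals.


Shape: hemisphere (half of a sphere)
Radius r = 9 m
Formula: V = (1/2) * (4/3) * pi * r^3 = (2/3) * pi * r^3
r^3 = 729
(2/3) * 729 = 486
V = 486 * pi
V = 1526.81
1526.81 m^3


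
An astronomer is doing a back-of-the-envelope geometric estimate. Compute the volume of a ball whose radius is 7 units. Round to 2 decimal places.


Shape: sphere
Radius r = 7 units
Formula: V = (4/3) * pi * r^3
r^3 = 343
(4/3) * 343 = 457.333333
V = 457.333333 * pi
V = 1436.76
1436.76 units^3


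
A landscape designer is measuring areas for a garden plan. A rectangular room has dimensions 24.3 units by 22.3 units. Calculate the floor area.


Shape: rectangle
Length l = 24.3 units, Width w = 22.3 units
Formula: A = l * w
A = 24.3 * 22.3
A = 541.89
541.89 units^2


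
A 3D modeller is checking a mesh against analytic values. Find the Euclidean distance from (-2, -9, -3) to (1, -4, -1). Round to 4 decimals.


3D distance between two points
P1 = (-2, -9, -3), P2 = (1, -4, -1)
Formula: d = sqrt((x2-x1)^2 + (y2-y1)^2 + (z2-z1)^2)
dx = 1 - -2 = 3
dy = -4 - -9 = 5
dz = -1 - -3 = 2
dx^2 + dy^2 + dz^2 = 9 + 25 + 4 = 38
d = sqrt(38)
d = 6.1644
6.1644 units


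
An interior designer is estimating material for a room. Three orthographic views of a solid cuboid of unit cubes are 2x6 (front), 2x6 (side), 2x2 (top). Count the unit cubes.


Orthographic views of a solid rectangular block:
Front view 2 x 6 -> length = 2, height = 6
Side view 2 x 6 -> width = 2, height = 6 (consistent)
Top view 2 x 2 -> confirms length = 2, width = 2
The block is 2 x 2 x 6.
Total unit cubes = 2 * 2 * 6 = 24
24 unit cubes


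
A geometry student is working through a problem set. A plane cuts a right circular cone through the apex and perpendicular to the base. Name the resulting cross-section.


Solid: right circular cone
Cutting plane: through the apex and perpendicular to the base
Visualize the intersection of the plane with the solid's surface.
The boundary of the cut region is a isosceles triangle.
isosceles triangle


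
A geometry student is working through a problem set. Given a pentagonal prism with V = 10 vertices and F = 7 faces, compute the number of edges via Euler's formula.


Polyhedron: pentagonal prism
Euler's formula for convex polyhedra: V - E + F = 2
Given: V = 10 vertices and F = 7 faces
Solve for E:
E = V + F - 2 = 10 + 7 - 2 = 15
15 edges


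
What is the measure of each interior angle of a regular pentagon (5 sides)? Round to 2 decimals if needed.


Shape: regular pentagon (5 sides)
Formula: interior angle = (n - 2) * 180 / n
(n - 2) = 3
(n - 2) * 180 = 540
angle = 540 / 5
angle = 108
108 degrees


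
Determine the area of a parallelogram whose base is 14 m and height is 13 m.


Shape: parallelogram
Base b = 14 m, Height h = 13 m
Formula: A = b * h
A = 14 * 13
A = 182
182 m^2


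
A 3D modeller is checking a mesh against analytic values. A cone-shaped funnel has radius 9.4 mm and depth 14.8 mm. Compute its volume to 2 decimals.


Shape: cone
Radius r = 9.4 mm, Height h = 14.8 mm
Formula: V = (1/3) * pi * r^2 * h
r^2 = 88.36
pi * r^2 * h = pi * 88.36 * 14.8 = 1307.728 * pi
V = 1307.728 * pi / 3
V = 1369.45
1369.45 mm^3


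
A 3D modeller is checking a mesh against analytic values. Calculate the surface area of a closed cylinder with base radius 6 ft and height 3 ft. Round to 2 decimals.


Shape: closed cylinder
Radius r = 6 ft, Height h = 3 ft
Formula: SA = 2*pi*r^2 + 2*pi*r*h = 2*pi*r*(r + h)
r + h = 9
2 * r * (r + h) = 2 * 6 * 9 = 108
SA = 108 * pi
SA = 339.29
339.29 ft^2


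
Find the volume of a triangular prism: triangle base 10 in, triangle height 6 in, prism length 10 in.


Shape: triangular prism
Triangle base = 10 in, triangle height = 6 in, prism length L = 10 in
Formula: V = (1/2 * b * h_tri) * L
Cross-section area = 0.5 * 10 * 6 = 30
V = 30 * 10
V = 300
300 in^3


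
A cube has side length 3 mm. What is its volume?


Shape: cube
Side s = 3 mm
Formula: V = s^3
V = 3 * 3 * 3
V = 9 * 3
V = 27
27 mm^3


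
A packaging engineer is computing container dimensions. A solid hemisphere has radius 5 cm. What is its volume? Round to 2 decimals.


Shape: hemisphere (half of a sphere)
Radius r = 5 cm
Formula: V = (1/2) * (4/3) * pi * r^3 = (2/3) * pi * r^3
r^3 = 125
(2/3) * 125 = 83.333333
V = 83.333333 * pi
V = 261.8
261.8 cm^3


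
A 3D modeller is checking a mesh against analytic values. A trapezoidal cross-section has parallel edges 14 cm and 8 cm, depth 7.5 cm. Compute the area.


Shape: trapezoid
Parallel sides a = 14 cm, b = 8 cm; Height h = 7.5 cm
Formula: A = (a + b) * h / 2
a + b = 14 + 8 = 22
A = 22 * 7.5 / 2
A = 165 / 2
A = 82.5
82.5 cm^2


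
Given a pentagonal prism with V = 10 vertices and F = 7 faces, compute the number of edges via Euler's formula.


Polyhedron: pentagonal prism
Euler's formula for convex polyhedra: V - E + F = 2
Given: V = 10 vertices and F = 7 faces
Solve for E:
E = V + F - 2 = 10 + 7 - 2 = 15
15 edges


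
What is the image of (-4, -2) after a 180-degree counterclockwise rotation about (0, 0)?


Transformation: rotation about the origin
Original point: (-4, -2)
Rule for 180 deg: (x, y) -> (-x, -y)
Apply: (-4, -2) -> (4, 2)
(4, 2)


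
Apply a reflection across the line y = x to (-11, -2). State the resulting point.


Transformation: reflection
Original point: (-11, -2)
Rule for reflection over y = x: (x, y) -> (y, x)
Apply: (-11, -2) -> (-2, -11)
(-2, -11)


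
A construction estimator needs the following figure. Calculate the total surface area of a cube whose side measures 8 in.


Shape: cube
Side s = 8 in
A cube has 6 square faces.
Formula: SA = 6 * s^2
s^2 = 64
SA = 6 * 64
SA = 384
384 in^2


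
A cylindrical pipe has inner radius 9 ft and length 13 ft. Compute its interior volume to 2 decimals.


Shape: cylinder
Radius r = 9 ft, Height h = 13 ft
Formula: V = pi * r^2 * h
r^2 = 81
V = pi * 81 * 13
V = 1053 * pi
V = 3308.1
3308.1 ft^3


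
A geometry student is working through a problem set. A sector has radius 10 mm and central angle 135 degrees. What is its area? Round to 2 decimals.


Shape: circular sector
Radius r = 10 mm, Angle = 135 degrees
Formula: A = (angle/360) * pi * r^2
r^2 = 100
Fraction of circle = 135/360
A = (135/360) * pi * 100
A = 37.5 * pi
A = 117.81
117.81 mm^2


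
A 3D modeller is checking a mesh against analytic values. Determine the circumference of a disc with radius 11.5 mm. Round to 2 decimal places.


Shape: circle
Radius r = 11.5 mm
Formula: C = 2 * pi * r
C = 2 * pi * 11.5
C = 23 * pi
C = 72.26
72.26 mm


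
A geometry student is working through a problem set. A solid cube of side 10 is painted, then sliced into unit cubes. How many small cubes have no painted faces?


Large cube: 10 x 10 x 10, cut into unit cubes.
n = 10, so n - 2 = 8
Unpainted cubes form the interior (n - 2)^3 block.
(n - 2)^3 = 8^3 = 512
512 unit cubes


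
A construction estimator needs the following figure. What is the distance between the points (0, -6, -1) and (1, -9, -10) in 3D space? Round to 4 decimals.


3D distance between two points
P1 = (0, -6, -1), P2 = (1, -9, -10)
Formula: d = sqrt((x2-x1)^2 + (y2-y1)^2 + (z2-z1)^2)
dx = 1 - 0 = 1
dy = -9 - -6 = -3
dz = -10 - -1 = -9
dx^2 + dy^2 + dz^2 = 1 + 9 + 81 = 91
d = sqrt(91)
d = 9.5394
9.5394 units


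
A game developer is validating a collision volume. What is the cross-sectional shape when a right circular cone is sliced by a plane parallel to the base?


Solid: right circular cone
Cutting plane: parallel to the base
Visualize the intersection of the plane with the solid's surface.
The boundary of the cut region is a circle.
circle


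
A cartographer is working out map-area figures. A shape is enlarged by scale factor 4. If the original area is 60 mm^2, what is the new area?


Linear scale factor k = 4
Original area = 60 mm^2
Rule: under a linear scaling by k, areas scale by k^2.
k^2 = 4^2 = 16
New area = 60 * 16
New area = 960
960 mm^2


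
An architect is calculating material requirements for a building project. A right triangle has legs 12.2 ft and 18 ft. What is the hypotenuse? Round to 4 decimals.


Shape: right triangle
Legs a = 12.2 ft, b = 18 ft
Formula: c = sqrt(a^2 + b^2)
a^2 = 148.84, b^2 = 324
a^2 + b^2 = 472.84
c = sqrt(472.84)
c = 21.7449
21.7449 ft


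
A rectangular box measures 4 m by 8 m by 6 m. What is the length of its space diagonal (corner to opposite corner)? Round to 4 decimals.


Shape: rectangular box (space diagonal)
l = 4 m, w = 8 m, h = 6 m
Visualize: the diagonal of the base, then a right triangle with that diagonal and the height.
Formula: d = sqrt(l^2 + w^2 + h^2)
l^2 + w^2 + h^2 = 16 + 64 + 36 = 116
d = sqrt(116)
d = 10.7703
10.7703 m


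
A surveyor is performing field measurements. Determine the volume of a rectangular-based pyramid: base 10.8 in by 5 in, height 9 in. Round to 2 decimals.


Shape: rectangular pyramid
Base: 10.8 in x 5 in, Height h = 9 in
Formula: V = (1/3) * base_area * h
base_area = 10.8 * 5 = 54
base_area * h = 54 * 9 = 486
V = 486 / 3
V = 162
162 in^3


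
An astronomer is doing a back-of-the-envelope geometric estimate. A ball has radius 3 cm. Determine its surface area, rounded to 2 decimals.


Shape: sphere
Radius r = 3 cm
Formula: SA = 4 * pi * r^2
r^2 = 9
SA = 4 * pi * 9
SA = 36 * pi
SA = 113.1
113.1 cm^2


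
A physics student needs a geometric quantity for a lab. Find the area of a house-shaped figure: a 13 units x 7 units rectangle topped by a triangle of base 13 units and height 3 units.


Composite shape: rectangle + triangle
Rectangle area = 13 * 7 = 91
Triangle area = 0.5 * 13 * 3 = 19.5
Total = 91 + 19.5
Total = 110.5
110.5 units^2


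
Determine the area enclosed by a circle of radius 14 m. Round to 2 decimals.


Shape: circle
Radius r = 14 m
Formula: A = pi * r^2
r^2 = 14^2 = 196
A = pi * 196
A = 615.75
615.75 m^2


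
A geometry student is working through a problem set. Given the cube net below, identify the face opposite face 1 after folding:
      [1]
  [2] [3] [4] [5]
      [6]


Net: cross layout. Take square 3 as the base (bottom).
Fold the four squares in the horizontal row up around 3: 2 -> left, 4 -> right, 5 wraps to the top.
Fold 1 and 6 up from 3: 1 -> back, 6 -> front.
Opposite pairs are therefore: (1, 6), (2, 4), (3, 5).
Face 1 is opposite face 6.
face 6


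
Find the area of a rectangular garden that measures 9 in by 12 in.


Shape: rectangle
Length l = 9 in, Width w = 12 in
Formula: A = l * w
A = 9 * 12
A = 108
108 in^2


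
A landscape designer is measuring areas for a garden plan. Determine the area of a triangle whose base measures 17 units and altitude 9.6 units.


Shape: triangle
Base b = 17 units, Height h = 9.6 units
Formula: A = (1/2) * b * h
A = 0.5 * 17 * 9.6
A = 0.5 * 163.2
A = 81.6
81.6 units^2


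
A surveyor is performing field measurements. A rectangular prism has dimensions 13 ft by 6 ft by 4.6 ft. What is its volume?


Shape: rectangular prism
l = 13 ft, w = 6 ft, h = 4.6 ft
Formula: V = l * w * h
V = 13 * 6 * 4.6
V = 78 * 4.6
V = 358.8
358.8 ft^3


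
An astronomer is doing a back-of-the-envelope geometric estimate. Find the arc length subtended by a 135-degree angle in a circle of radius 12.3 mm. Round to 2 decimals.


Shape: circular arc
Radius r = 12.3 mm, Angle = 135 degrees
Formula: L = (angle/360) * 2 * pi * r
2 * pi * r = 24.6 * pi
L = (135/360) * 24.6 * pi
L = 9.225 * pi
L = 28.98
28.98 mm


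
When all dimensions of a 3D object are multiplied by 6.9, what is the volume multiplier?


Linear scale factor k = 6.9
Rule: under a linear scaling by k, volumes scale by k^3.
k^3 = 6.9 * 6.9 * 6.9
k^3 = 47.61 * 6.9
k^3 = 328.509
Volume scales by a factor of 328.509.
328.509 (dimensionless)


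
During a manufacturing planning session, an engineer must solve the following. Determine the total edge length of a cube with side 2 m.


Shape: cube
Side s = 2 m
A cube has 12 edges, all equal.
Formula: total edge length = 12 * s
Total = 12 * 2
Total = 24
24 m


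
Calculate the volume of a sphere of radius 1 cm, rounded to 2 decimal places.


Shape: sphere
Radius r = 1 cm
Formula: V = (4/3) * pi * r^3
r^3 = 1
(4/3) * 1 = 1.333333
V = 1.333333 * pi
V = 4.19
4.19 cm^3


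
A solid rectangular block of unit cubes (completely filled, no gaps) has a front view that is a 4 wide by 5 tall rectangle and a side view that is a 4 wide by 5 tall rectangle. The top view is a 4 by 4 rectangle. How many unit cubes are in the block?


Orthographic views of a solid rectangular block:
Front view 4 x 5 -> length = 4, height = 5
Side view 4 x 5 -> width = 4, height = 5 (consistent)
Top view 4 x 4 -> confirms length = 4, width = 4
The block is 4 x 4 x 5.
Total unit cubes = 4 * 4 * 5 = 80
80 unit cubes


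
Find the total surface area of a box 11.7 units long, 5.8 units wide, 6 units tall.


Shape: rectangular prism
l = 11.7 units, w = 5.8 units, h = 6 units
Formula: SA = 2(lw + lh + wh)
lw = 67.86, lh = 70.2, wh = 34.8
lw + lh + wh = 172.86
SA = 2 * 172.86
SA = 345.72
345.72 units^2


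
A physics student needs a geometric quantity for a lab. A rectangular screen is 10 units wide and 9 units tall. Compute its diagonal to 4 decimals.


Shape: rectangle (diagonal via Pythagoras)
Sides: 10 units and 9 units
Formula: d = sqrt(l^2 + w^2)
l^2 = 100, w^2 = 81
l^2 + w^2 = 181
d = sqrt(181)
d = 13.4536
13.4536 units


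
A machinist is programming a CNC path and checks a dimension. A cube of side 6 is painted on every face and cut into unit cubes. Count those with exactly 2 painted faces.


Large cube: 6 x 6 x 6, cut into unit cubes.
n = 6, so n - 2 = 4
Cubes with 2 painted faces lie along the edges, excluding corners.
A cube has 12 edges; each contributes (n - 2) = 4 such cubes.
Count = 12 * 4 = 48
48 unit cubes


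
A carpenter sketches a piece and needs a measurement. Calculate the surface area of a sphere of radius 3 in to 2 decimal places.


Shape: sphere
Radius r = 3 in
Formula: SA = 4 * pi * r^2
r^2 = 9
SA = 4 * pi * 9
SA = 36 * pi
SA = 113.1
113.1 in^2


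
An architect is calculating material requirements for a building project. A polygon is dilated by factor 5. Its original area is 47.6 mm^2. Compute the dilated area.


Linear scale factor k = 5
Original area = 47.6 mm^2
Rule: under a linear scaling by k, areas scale by k^2.
k^2 = 5^2 = 25
New area = 47.6 * 25
New area = 1190
1190 mm^2


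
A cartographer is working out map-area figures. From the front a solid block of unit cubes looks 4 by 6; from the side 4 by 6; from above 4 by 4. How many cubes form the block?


Orthographic views of a solid rectangular block:
Front view 4 x 6 -> length = 4, height = 6
Side view 4 x 6 -> width = 4, height = 6 (consistent)
Top view 4 x 4 -> confirms length = 4, width = 4
The block is 4 x 4 x 6.
Total unit cubes = 4 * 4 * 6 = 96
96 unit cubes


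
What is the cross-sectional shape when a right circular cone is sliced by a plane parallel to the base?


Solid: right circular cone
Cutting plane: parallel to the base
Visualize the intersection of the plane with the solid's surface.
The boundary of the cut region is a circle.
circle


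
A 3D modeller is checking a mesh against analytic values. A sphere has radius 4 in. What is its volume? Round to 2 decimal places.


Shape: sphere
Radius r = 4 in
Formula: V = (4/3) * pi * r^3
r^3 = 64
(4/3) * 64 = 85.333333
V = 85.333333 * pi
V = 268.08
268.08 in^3


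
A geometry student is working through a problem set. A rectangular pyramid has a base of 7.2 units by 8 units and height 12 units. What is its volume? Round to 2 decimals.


Shape: rectangular pyramid
Base: 7.2 units x 8 units, Height h = 12 units
Formula: V = (1/3) * base_area * h
base_area = 7.2 * 8 = 57.6
base_area * h = 57.6 * 12 = 691.2
V = 691.2 / 3
V = 230.4
230.4 units^3


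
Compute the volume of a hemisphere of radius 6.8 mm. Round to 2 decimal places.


Shape: hemisphere (half of a sphere)
Radius r = 6.8 mm
Formula: V = (1/2) * (4/3) * pi * r^3 = (2/3) * pi * r^3
r^3 = 314.432
(2/3) * 314.432 = 209.621333
V = 209.621333 * pi
V = 658.54
658.54 mm^3


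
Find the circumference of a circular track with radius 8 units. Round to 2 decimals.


Shape: circle
Radius r = 8 units
Formula: C = 2 * pi * r
C = 2 * pi * 8
C = 16 * pi
C = 50.27
50.27 units


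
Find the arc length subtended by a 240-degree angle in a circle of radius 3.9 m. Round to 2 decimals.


Shape: circular arc
Radius r = 3.9 m, Angle = 240 degrees
Formula: L = (angle/360) * 2 * pi * r
2 * pi * r = 7.8 * pi
L = (240/360) * 7.8 * pi
L = 5.2 * pi
L = 16.34
16.34 m


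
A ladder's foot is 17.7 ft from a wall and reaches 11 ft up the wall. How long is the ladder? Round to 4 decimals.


Shape: right triangle
Legs a = 17.7 ft, b = 11 ft
Formula: c = sqrt(a^2 + b^2)
a^2 = 313.29, b^2 = 121
a^2 + b^2 = 434.29
c = sqrt(434.29)
c = 20.8396
20.8396 ft


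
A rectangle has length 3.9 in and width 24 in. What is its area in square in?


Shape: rectangle
Length l = 3.9 in, Width w = 24 in
Formula: A = l * w
A = 3.9 * 24
A = 93.6
93.6 in^2


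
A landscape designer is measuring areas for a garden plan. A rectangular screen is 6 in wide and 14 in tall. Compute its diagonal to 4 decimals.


Shape: rectangle (diagonal via Pythagoras)
Sides: 6 in and 14 in
Formula: d = sqrt(l^2 + w^2)
l^2 = 36, w^2 = 196
l^2 + w^2 = 232
d = sqrt(232)
d = 15.2315
15.2315 in


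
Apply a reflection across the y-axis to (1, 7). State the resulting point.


Transformation: reflection
Original point: (1, 7)
Rule for reflection over the y-axis: (x, y) -> (-x, y)
Apply: (1, 7) -> (-1, 7)
(-1, 7)


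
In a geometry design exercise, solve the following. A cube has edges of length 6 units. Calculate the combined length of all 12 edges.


Shape: cube
Side s = 6 units
A cube has 12 edges, all equal.
Formula: total edge length = 12 * s
Total = 12 * 6
Total = 72
72 units


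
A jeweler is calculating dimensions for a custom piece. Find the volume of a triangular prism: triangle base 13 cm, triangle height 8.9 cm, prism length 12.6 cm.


Shape: triangular prism
Triangle base = 13 cm, triangle height = 8.9 cm, prism length L = 12.6 cm
Formula: V = (1/2 * b * h_tri) * L
Cross-section area = 0.5 * 13 * 8.9 = 57.85
V = 57.85 * 12.6
V = 728.91
728.91 cm^3


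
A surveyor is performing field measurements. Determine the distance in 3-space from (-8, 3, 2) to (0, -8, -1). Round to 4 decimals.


3D distance between two points
P1 = (-8, 3, 2), P2 = (0, -8, -1)
Formula: d = sqrt((x2-x1)^2 + (y2-y1)^2 + (z2-z1)^2)
dx = 0 - -8 = 8
dy = -8 - 3 = -11
dz = -1 - 2 = -3
dx^2 + dy^2 + dz^2 = 64 + 121 + 9 = 194
d = sqrt(194)
d = 13.9284
13.9284 units


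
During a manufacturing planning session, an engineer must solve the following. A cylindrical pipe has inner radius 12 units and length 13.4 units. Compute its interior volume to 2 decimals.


Shape: cylinder
Radius r = 12 units, Height h = 13.4 units
Formula: V = pi * r^2 * h
r^2 = 144
V = pi * 144 * 13.4
V = 1929.6 * pi
V = 6062.02
6062.02 units^3


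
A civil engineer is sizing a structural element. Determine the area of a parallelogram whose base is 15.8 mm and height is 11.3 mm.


Shape: parallelogram
Base b = 15.8 mm, Height h = 11.3 mm
Formula: A = b * h
A = 15.8 * 11.3
A = 178.54
178.54 mm^2


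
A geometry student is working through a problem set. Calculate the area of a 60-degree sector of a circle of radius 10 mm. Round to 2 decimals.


Shape: circular sector
Radius r = 10 mm, Angle = 60 degrees
Formula: A = (angle/360) * pi * r^2
r^2 = 100
Fraction of circle = 60/360
A = (60/360) * pi * 100
A = 16.666667 * pi
A = 52.36
52.36 mm^2


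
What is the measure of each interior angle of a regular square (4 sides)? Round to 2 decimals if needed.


Shape: regular square (4 sides)
Formula: interior angle = (n - 2) * 180 / n
(n - 2) = 2
(n - 2) * 180 = 360
angle = 360 / 4
angle = 90
90 degrees


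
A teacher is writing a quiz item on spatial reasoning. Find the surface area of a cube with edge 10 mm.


Shape: cube
Side s = 10 mm
A cube has 6 square faces.
Formula: SA = 6 * s^2
s^2 = 100
SA = 6 * 100
SA = 600
600 mm^2


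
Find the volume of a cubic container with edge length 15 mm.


Shape: cube
Side s = 15 mm
Formula: V = s^3
V = 15 * 15 * 15
V = 225 * 15
V = 3375
3375 mm^3


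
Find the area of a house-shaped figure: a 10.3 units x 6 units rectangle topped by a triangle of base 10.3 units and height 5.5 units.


Composite shape: rectangle + triangle
Rectangle area = 10.3 * 6 = 61.8
Triangle area = 0.5 * 10.3 * 5.5 = 28.325
Total = 61.8 + 28.325
Total = 90.125
90.125 units^2


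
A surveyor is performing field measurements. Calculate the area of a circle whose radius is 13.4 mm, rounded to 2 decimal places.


Shape: circle
Radius r = 13.4 mm
Formula: A = pi * r^2
r^2 = 13.4^2 = 179.56
A = pi * 179.56
A = 564.1
564.1 mm^2


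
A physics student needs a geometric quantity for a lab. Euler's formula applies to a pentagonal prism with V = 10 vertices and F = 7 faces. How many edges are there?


Polyhedron: pentagonal prism
Euler's formula for convex polyhedra: V - E + F = 2
Given: V = 10 vertices and F = 7 faces
Solve for E:
E = V + F - 2 = 10 + 7 - 2 = 15
15 edges


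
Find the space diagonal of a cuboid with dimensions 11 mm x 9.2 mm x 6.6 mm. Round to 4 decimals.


Shape: rectangular box (space diagonal)
l = 11 mm, w = 9.2 mm, h = 6.6 mm
Visualize: the diagonal of the base, then a right triangle with that diagonal and the height.
Formula: d = sqrt(l^2 + w^2 + h^2)
l^2 + w^2 + h^2 = 121 + 84.64 + 43.56 = 249.2
d = sqrt(249.2)
d = 15.7861
15.7861 mm


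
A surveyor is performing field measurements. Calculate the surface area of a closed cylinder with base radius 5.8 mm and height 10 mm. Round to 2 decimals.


Shape: closed cylinder
Radius r = 5.8 mm, Height h = 10 mm
Formula: SA = 2*pi*r^2 + 2*pi*r*h = 2*pi*r*(r + h)
r + h = 15.8
2 * r * (r + h) = 2 * 5.8 * 15.8 = 183.28
SA = 183.28 * pi
SA = 575.79
575.79 mm^2


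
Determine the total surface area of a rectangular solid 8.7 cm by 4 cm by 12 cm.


Shape: rectangular prism
l = 8.7 cm, w = 4 cm, h = 12 cm
Formula: SA = 2(lw + lh + wh)
lw = 34.8, lh = 104.4, wh = 48
lw + lh + wh = 187.2
SA = 2 * 187.2
SA = 374.4
374.4 cm^2


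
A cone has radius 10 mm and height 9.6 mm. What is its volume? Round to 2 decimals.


Shape: cone
Radius r = 10 mm, Height h = 9.6 mm
Formula: V = (1/3) * pi * r^2 * h
r^2 = 100
pi * r^2 * h = pi * 100 * 9.6 = 960 * pi
V = 960 * pi / 3
V = 1005.31
1005.31 mm^3


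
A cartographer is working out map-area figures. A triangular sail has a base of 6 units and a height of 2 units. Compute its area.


Shape: triangle
Base b = 6 units, Height h = 2 units
Formula: A = (1/2) * b * h
A = 0.5 * 6 * 2
A = 0.5 * 12
A = 6
6 units^2


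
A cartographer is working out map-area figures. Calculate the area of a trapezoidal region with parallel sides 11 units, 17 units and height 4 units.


Shape: trapezoid
Parallel sides a = 11 units, b = 17 units; Height h = 4 units
Formula: A = (a + b) * h / 2
a + b = 11 + 17 = 28
A = 28 * 4 / 2
A = 112 / 2
A = 56
56 units^2


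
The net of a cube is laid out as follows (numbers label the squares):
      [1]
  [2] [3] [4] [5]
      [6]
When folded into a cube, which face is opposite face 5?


Net: cross layout. Take square 3 as the base (bottom).
Fold the four squares in the horizontal row up around 3: 2 -> left, 4 -> right, 5 wraps to the top.
Fold 1 and 6 up from 3: 1 -> back, 6 -> front.
Opposite pairs are therefore: (1, 6), (2, 4), (3, 5).
Face 5 is opposite face 3.
face 3


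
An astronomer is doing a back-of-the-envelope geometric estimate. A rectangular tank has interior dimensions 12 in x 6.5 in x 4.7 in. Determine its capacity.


Shape: rectangular prism
l = 12 in, w = 6.5 in, h = 4.7 in
Formula: V = l * w * h
V = 12 * 6.5 * 4.7
V = 78 * 4.7
V = 366.6
366.6 in^3


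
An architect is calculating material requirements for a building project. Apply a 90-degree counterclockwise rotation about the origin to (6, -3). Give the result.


Transformation: rotation about the origin
Original point: (6, -3)
Rule for 90 deg counterclockwise: (x, y) -> (-y, x)
Apply: (6, -3) -> (3, 6)
(3, 6)


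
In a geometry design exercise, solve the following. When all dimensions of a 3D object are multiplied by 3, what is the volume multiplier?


Linear scale factor k = 3
Rule: under a linear scaling by k, volumes scale by k^3.
k^3 = 3 * 3 * 3
k^3 = 9 * 3
k^3 = 27
Volume scales by a factor of 27.
27 (dimensionless)


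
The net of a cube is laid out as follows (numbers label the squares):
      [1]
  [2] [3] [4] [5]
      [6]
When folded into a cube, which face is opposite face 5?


Net: cross layout. Take square 3 as the base (bottom).
Fold the four squares in the horizontal row up around 3: 2 -> left, 4 -> right, 5 wraps to the top.
Fold 1 and 6 up from 3: 1 -> back, 6 -> front.
Opposite pairs are therefore: (1, 6), (2, 4), (3, 5).
Face 5 is opposite face 3.
face 3


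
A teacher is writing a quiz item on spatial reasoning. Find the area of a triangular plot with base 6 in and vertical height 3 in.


Shape: triangle
Base b = 6 in, Height h = 3 in
Formula: A = (1/2) * b * h
A = 0.5 * 6 * 3
A = 0.5 * 18
A = 9
9 in^2


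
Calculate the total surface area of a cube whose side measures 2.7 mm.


Shape: cube
Side s = 2.7 mm
A cube has 6 square faces.
Formula: SA = 6 * s^2
s^2 = 7.29
SA = 6 * 7.29
SA = 43.74
43.74 mm^2


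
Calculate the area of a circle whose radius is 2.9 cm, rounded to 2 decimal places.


Shape: circle
Radius r = 2.9 cm
Formula: A = pi * r^2
r^2 = 2.9^2 = 8.41
A = pi * 8.41
A = 26.42
26.42 cm^2


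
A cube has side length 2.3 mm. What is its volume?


Shape: cube
Side s = 2.3 mm
Formula: V = s^3
V = 2.3 * 2.3 * 2.3
V = 5.29 * 2.3
V = 12.167
12.167 mm^3


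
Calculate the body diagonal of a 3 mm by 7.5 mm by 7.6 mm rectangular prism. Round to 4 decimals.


Shape: rectangular box (space diagonal)
l = 3 mm, w = 7.5 mm, h = 7.6 mm
Visualize: the diagonal of the base, then a right triangle with that diagonal and the height.
Formula: d = sqrt(l^2 + w^2 + h^2)
l^2 + w^2 + h^2 = 9 + 56.25 + 57.76 = 123.01
d = sqrt(123.01)
d = 11.091
11.091 mm


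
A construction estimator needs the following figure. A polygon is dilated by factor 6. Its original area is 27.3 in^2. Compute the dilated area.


Linear scale factor k = 6
Original area = 27.3 in^2
Rule: under a linear scaling by k, areas scale by k^2.
k^2 = 6^2 = 36
New area = 27.3 * 36
New area = 982.8
982.8 in^2


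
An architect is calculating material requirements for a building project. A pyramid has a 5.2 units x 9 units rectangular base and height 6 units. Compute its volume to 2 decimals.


Shape: rectangular pyramid
Base: 5.2 units x 9 units, Height h = 6 units
Formula: V = (1/3) * base_area * h
base_area = 5.2 * 9 = 46.8
base_area * h = 46.8 * 6 = 280.8
V = 280.8 / 3
V = 93.6
93.6 units^3


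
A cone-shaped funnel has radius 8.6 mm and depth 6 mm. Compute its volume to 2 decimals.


Shape: cone
Radius r = 8.6 mm, Height h = 6 mm
Formula: V = (1/3) * pi * r^2 * h
r^2 = 73.96
pi * r^2 * h = pi * 73.96 * 6 = 443.76 * pi
V = 443.76 * pi / 3
V = 464.7
464.7 mm^3


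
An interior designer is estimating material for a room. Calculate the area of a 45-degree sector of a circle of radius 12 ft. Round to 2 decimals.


Shape: circular sector
Radius r = 12 ft, Angle = 45 degrees
Formula: A = (angle/360) * pi * r^2
r^2 = 144
Fraction of circle = 45/360
A = (45/360) * pi * 144
A = 18 * pi
A = 56.55
56.55 ft^2


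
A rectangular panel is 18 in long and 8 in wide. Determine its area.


Shape: rectangle
Length l = 18 in, Width w = 8 in
Formula: A = l * w
A = 18 * 8
A = 144
144 in^2


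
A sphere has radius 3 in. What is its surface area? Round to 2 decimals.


Shape: sphere
Radius r = 3 in
Formula: SA = 4 * pi * r^2
r^2 = 9
SA = 4 * pi * 9
SA = 36 * pi
SA = 113.1
113.1 in^2


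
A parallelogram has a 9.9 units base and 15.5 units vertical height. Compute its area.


Shape: parallelogram
Base b = 9.9 units, Height h = 15.5 units
Formula: A = b * h
A = 9.9 * 15.5
A = 153.45
153.45 units^2


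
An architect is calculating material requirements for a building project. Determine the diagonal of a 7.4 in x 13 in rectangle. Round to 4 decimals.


Shape: rectangle (diagonal via Pythagoras)
Sides: 7.4 in and 13 in
Formula: d = sqrt(l^2 + w^2)
l^2 = 54.76, w^2 = 169
l^2 + w^2 = 223.76
d = sqrt(223.76)
d = 14.9586
14.9586 in


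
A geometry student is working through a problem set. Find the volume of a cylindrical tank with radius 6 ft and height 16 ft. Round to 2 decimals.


Shape: cylinder
Radius r = 6 ft, Height h = 16 ft
Formula: V = pi * r^2 * h
r^2 = 36
V = pi * 36 * 16
V = 576 * pi
V = 1809.56
1809.56 ft^3


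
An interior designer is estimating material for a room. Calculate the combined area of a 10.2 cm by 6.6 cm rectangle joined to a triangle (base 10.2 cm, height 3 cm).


Composite shape: rectangle + triangle
Rectangle area = 10.2 * 6.6 = 67.32
Triangle area = 0.5 * 10.2 * 3 = 15.3
Total = 67.32 + 15.3
Total = 82.62
82.62 cm^2


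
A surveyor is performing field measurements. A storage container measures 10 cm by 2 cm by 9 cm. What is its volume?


Shape: rectangular prism
l = 10 cm, w = 2 cm, h = 9 cm
Formula: V = l * w * h
V = 10 * 2 * 9
V = 20 * 9
V = 180
180 cm^3


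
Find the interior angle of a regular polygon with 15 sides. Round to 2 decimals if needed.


Shape: regular pentadecagon (15 sides)
Formula: interior angle = (n - 2) * 180 / n
(n - 2) = 13
(n - 2) * 180 = 2340
angle = 2340 / 15
angle = 156
156 degrees


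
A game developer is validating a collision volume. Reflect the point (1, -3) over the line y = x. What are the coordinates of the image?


Transformation: reflection
Original point: (1, -3)
Rule for reflection over y = x: (x, y) -> (y, x)
Apply: (1, -3) -> (-3, 1)
(-3, 1)


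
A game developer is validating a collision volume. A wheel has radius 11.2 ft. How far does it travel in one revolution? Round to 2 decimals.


Shape: circle
Radius r = 11.2 ft
Formula: C = 2 * pi * r
C = 2 * pi * 11.2
C = 22.4 * pi
C = 70.37
70.37 ft


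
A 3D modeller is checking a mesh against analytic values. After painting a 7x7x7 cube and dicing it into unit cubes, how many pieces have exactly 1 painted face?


Large cube: 7 x 7 x 7, cut into unit cubes.
n = 7, so n - 2 = 5
Cubes with 1 painted face lie in the interior of each face.
A cube has 6 faces; each contributes (n - 2)^2 = 25 such cubes.
Count = 6 * 25 = 150
150 unit cubes


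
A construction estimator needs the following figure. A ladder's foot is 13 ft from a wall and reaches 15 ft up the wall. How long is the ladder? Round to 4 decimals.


Shape: right triangle
Legs a = 13 ft, b = 15 ft
Formula: c = sqrt(a^2 + b^2)
a^2 = 169, b^2 = 225
a^2 + b^2 = 394
c = sqrt(394)
c = 19.8494
19.8494 ft


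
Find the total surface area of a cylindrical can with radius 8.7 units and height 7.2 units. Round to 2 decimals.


Shape: closed cylinder
Radius r = 8.7 units, Height h = 7.2 units
Formula: SA = 2*pi*r^2 + 2*pi*r*h = 2*pi*r*(r + h)
r + h = 15.9
2 * r * (r + h) = 2 * 8.7 * 15.9 = 276.66
SA = 276.66 * pi
SA = 869.15
869.15 units^2


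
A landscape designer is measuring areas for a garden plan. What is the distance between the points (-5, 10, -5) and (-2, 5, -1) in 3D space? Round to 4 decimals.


3D distance between two points
P1 = (-5, 10, -5), P2 = (-2, 5, -1)
Formula: d = sqrt((x2-x1)^2 + (y2-y1)^2 + (z2-z1)^2)
dx = -2 - -5 = 3
dy = 5 - 10 = -5
dz = -1 - -5 = 4
dx^2 + dy^2 + dz^2 = 9 + 25 + 16 = 50
d = sqrt(50)
d = 7.0711
7.0711 units


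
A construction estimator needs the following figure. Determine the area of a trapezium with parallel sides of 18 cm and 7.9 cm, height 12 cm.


Shape: trapezoid
Parallel sides a = 18 cm, b = 7.9 cm; Height h = 12 cm
Formula: A = (a + b) * h / 2
a + b = 18 + 7.9 = 25.9
A = 25.9 * 12 / 2
A = 310.8 / 2
A = 155.4
155.4 cm^2


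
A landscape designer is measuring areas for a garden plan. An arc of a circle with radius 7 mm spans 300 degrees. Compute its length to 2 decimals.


Shape: circular arc
Radius r = 7 mm, Angle = 300 degrees
Formula: L = (angle/360) * 2 * pi * r
2 * pi * r = 14 * pi
L = (300/360) * 14 * pi
L = 11.666667 * pi
L = 36.65
36.65 mm


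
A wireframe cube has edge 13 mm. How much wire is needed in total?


Shape: cube
Side s = 13 mm
A cube has 12 edges, all equal.
Formula: total edge length = 12 * s
Total = 12 * 13
Total = 156
156 mm


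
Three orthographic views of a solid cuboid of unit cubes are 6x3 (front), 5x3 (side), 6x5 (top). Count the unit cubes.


Orthographic views of a solid rectangular block:
Front view 6 x 3 -> length = 6, height = 3
Side view 5 x 3 -> width = 5, height = 3 (consistent)
Top view 6 x 5 -> confirms length = 6, width = 5
The block is 6 x 5 x 3.
Total unit cubes = 6 * 5 * 3 = 90
90 unit cubes


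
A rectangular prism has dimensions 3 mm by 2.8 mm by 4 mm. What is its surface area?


Shape: rectangular prism
l = 3 mm, w = 2.8 mm, h = 4 mm
Formula: SA = 2(lw + lh + wh)
lw = 8.4, lh = 12, wh = 11.2
lw + lh + wh = 31.6
SA = 2 * 31.6
SA = 63.2
63.2 mm^2


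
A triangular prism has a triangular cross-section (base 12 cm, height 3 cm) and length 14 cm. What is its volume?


Shape: triangular prism
Triangle base = 12 cm, triangle height = 3 cm, prism length L = 14 cm
Formula: V = (1/2 * b * h_tri) * L
Cross-section area = 0.5 * 12 * 3 = 18
V = 18 * 14
V = 252
252 cm^3


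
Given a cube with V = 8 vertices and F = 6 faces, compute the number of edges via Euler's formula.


Polyhedron: cube
Euler's formula for convex polyhedra: V - E + F = 2
Given: V = 8 vertices and F = 6 faces
Solve for E:
E = V + F - 2 = 8 + 6 - 2 = 12
12 edges


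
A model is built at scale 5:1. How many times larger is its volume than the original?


Linear scale factor k = 5
Rule: under a linear scaling by k, volumes scale by k^3.
k^3 = 5 * 5 * 5
k^3 = 25 * 5
k^3 = 125
Volume scales by a factor of 125.
125 (dimensionless)


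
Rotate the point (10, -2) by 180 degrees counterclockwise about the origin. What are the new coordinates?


Transformation: rotation about the origin
Original point: (10, -2)
Rule for 180 deg: (x, y) -> (-x, -y)
Apply: (10, -2) -> (-10, 2)
(-10, 2)


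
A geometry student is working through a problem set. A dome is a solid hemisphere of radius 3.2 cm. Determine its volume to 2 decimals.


Shape: hemisphere (half of a sphere)
Radius r = 3.2 cm
Formula: V = (1/2) * (4/3) * pi * r^3 = (2/3) * pi * r^3
r^3 = 32.768
(2/3) * 32.768 = 21.845333
V = 21.845333 * pi
V = 68.63
68.63 cm^3


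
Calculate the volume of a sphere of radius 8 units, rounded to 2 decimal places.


Shape: sphere
Radius r = 8 units
Formula: V = (4/3) * pi * r^3
r^3 = 512
(4/3) * 512 = 682.666667
V = 682.666667 * pi
V = 2144.66
2144.66 units^3


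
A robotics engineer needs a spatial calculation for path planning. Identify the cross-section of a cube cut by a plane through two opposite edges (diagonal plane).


Solid: cube
Cutting plane: through two opposite edges (diagonal plane)
Visualize the intersection of the plane with the solid's surface.
The boundary of the cut region is a rectangle.
rectangle


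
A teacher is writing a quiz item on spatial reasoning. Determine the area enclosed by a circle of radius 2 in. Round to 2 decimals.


Shape: circle
Radius r = 2 in
Formula: A = pi * r^2
r^2 = 2^2 = 4
A = pi * 4
A = 12.57
12.57 in^2


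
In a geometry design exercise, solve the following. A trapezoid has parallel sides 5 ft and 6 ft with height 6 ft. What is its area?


Shape: trapezoid
Parallel sides a = 5 ft, b = 6 ft; Height h = 6 ft
Formula: A = (a + b) * h / 2
a + b = 5 + 6 = 11
A = 11 * 6 / 2
A = 66 / 2
A = 33
33 ft^2


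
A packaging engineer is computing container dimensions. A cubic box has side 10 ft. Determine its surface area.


Shape: cube
Side s = 10 ft
A cube has 6 square faces.
Formula: SA = 6 * s^2
s^2 = 100
SA = 6 * 100
SA = 600
600 ft^2


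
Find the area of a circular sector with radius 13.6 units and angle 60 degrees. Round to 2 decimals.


Shape: circular sector
Radius r = 13.6 units, Angle = 60 degrees
Formula: A = (angle/360) * pi * r^2
r^2 = 184.96
Fraction of circle = 60/360
A = (60/360) * pi * 184.96
A = 30.826667 * pi
A = 96.84
96.84 units^2


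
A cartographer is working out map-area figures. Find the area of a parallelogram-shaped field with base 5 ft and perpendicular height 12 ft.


Shape: parallelogram
Base b = 5 ft, Height h = 12 ft
Formula: A = b * h
A = 5 * 12
A = 60
60 ft^2


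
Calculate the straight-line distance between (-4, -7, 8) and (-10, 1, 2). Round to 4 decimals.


3D distance between two points
P1 = (-4, -7, 8), P2 = (-10, 1, 2)
Formula: d = sqrt((x2-x1)^2 + (y2-y1)^2 + (z2-z1)^2)
dx = -10 - -4 = -6
dy = 1 - -7 = 8
dz = 2 - 8 = -6
dx^2 + dy^2 + dz^2 = 36 + 64 + 36 = 136
d = sqrt(136)
d = 11.6619
11.6619 units


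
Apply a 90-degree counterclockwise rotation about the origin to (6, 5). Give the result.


Transformation: rotation about the origin
Original point: (6, 5)
Rule for 90 deg counterclockwise: (x, y) -> (-y, x)
Apply: (6, 5) -> (-5, 6)
(-5, 6)


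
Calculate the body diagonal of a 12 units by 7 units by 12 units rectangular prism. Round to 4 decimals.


Shape: rectangular box (space diagonal)
l = 12 units, w = 7 units, h = 12 units
Visualize: the diagonal of the base, then a right triangle with that diagonal and the height.
Formula: d = sqrt(l^2 + w^2 + h^2)
l^2 + w^2 + h^2 = 144 + 49 + 144 = 337
d = sqrt(337)
d = 18.3576
18.3576 units


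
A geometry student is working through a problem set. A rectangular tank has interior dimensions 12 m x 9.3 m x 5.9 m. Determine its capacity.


Shape: rectangular prism
l = 12 m, w = 9.3 m, h = 5.9 m
Formula: V = l * w * h
V = 12 * 9.3 * 5.9
V = 111.6 * 5.9
V = 658.44
658.44 m^3


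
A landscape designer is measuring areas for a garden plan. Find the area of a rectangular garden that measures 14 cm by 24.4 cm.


Shape: rectangle
Length l = 14 cm, Width w = 24.4 cm
Formula: A = l * w
A = 14 * 24.4
A = 341.6
341.6 cm^2


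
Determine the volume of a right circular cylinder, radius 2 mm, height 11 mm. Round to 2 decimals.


Shape: cylinder
Radius r = 2 mm, Height h = 11 mm
Formula: V = pi * r^2 * h
r^2 = 4
V = pi * 4 * 11
V = 44 * pi
V = 138.23
138.23 mm^3


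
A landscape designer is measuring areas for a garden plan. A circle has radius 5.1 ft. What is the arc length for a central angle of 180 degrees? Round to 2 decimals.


Shape: circular arc
Radius r = 5.1 ft, Angle = 180 degrees
Formula: L = (angle/360) * 2 * pi * r
2 * pi * r = 10.2 * pi
L = (180/360) * 10.2 * pi
L = 5.1 * pi
L = 16.02
16.02 ft


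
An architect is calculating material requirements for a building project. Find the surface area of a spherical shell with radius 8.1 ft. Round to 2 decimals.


Shape: sphere
Radius r = 8.1 ft
Formula: SA = 4 * pi * r^2
r^2 = 65.61
SA = 4 * pi * 65.61
SA = 262.44 * pi
SA = 824.48
824.48 ft^2
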